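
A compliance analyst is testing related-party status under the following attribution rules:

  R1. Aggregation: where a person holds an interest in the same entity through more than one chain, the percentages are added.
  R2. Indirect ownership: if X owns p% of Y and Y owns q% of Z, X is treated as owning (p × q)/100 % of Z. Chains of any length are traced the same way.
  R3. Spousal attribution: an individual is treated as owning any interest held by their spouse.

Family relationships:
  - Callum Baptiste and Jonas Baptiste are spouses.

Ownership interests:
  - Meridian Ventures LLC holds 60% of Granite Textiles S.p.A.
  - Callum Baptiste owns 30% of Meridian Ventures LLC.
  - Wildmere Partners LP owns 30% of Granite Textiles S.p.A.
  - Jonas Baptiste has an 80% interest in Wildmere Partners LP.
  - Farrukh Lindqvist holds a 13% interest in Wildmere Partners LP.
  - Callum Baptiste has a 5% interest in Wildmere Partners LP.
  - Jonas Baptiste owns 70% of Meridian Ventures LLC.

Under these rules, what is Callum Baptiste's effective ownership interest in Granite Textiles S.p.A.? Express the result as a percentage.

85.5%

By spousal attribution (R3), Callum Baptiste is treated as also owning Jonas Baptiste's interest in Meridian Ventures LLC, giving 30% + 70% = 100%.
By spousal attribution (R3), Callum Baptiste is treated as also owning Jonas Baptiste's interest in Wildmere Partners LP, giving 5% + 80% = 85%.
Chain via Meridian Ventures LLC (R2): 100% × 60% = 60% of Granite Textiles S.p.A.
Chain via Wildmere Partners LP (R2): 85% × 30% = 25.5% of Granite Textiles S.p.A.
Aggregating (R1): 60% + 25.5% = 85.5%.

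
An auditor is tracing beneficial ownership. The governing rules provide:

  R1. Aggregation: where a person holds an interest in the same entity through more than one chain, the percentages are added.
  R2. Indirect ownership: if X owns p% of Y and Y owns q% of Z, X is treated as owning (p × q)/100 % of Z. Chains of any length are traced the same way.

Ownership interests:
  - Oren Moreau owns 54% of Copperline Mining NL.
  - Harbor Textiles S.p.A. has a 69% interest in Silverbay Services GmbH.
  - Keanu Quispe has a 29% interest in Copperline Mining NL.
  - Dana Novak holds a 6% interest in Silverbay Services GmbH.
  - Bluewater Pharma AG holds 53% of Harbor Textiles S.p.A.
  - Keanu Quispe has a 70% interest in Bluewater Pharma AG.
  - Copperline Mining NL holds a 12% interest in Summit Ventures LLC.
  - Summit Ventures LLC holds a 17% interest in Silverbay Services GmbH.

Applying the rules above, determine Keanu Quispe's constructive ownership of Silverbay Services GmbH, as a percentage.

Chain via Copperline Mining NL → Summit Ventures LLC (R2): 29% × 12% × 17% = 0.5916% of Silverbay Services GmbH.
Chain via Bluewater Pharma AG → Harbor Textiles S.p.A. (R2): 70% × 53% × 69% = 25.599% of Silverbay Services GmbH.
Aggregating (R1): 0.5916% + 25.599% = 26.1906%.

26.1906%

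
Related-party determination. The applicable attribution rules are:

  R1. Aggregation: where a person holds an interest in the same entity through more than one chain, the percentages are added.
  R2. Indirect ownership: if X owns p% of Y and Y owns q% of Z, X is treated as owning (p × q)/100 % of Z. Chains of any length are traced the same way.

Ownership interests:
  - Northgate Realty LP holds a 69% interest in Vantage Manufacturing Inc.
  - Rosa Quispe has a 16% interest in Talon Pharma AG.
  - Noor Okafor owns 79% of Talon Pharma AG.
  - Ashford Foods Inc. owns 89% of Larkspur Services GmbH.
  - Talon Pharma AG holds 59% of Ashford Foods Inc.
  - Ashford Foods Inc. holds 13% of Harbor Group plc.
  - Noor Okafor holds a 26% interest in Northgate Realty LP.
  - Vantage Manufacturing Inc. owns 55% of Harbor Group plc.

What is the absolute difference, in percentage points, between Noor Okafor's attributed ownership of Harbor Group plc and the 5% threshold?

10.9263

Chain via Northgate Realty LP → Vantage Manufacturing Inc. (R2): 26% × 69% × 55% = 9.867% of Harbor Group plc.
Chain via Talon Pharma AG → Ashford Foods Inc. (R2): 79% × 59% × 13% = 6.0593% of Harbor Group plc.
Aggregating (R1): 9.867% + 6.0593% = 15.9263%.
15.9263% exceeds the 5% threshold by 10.9263 percentage points.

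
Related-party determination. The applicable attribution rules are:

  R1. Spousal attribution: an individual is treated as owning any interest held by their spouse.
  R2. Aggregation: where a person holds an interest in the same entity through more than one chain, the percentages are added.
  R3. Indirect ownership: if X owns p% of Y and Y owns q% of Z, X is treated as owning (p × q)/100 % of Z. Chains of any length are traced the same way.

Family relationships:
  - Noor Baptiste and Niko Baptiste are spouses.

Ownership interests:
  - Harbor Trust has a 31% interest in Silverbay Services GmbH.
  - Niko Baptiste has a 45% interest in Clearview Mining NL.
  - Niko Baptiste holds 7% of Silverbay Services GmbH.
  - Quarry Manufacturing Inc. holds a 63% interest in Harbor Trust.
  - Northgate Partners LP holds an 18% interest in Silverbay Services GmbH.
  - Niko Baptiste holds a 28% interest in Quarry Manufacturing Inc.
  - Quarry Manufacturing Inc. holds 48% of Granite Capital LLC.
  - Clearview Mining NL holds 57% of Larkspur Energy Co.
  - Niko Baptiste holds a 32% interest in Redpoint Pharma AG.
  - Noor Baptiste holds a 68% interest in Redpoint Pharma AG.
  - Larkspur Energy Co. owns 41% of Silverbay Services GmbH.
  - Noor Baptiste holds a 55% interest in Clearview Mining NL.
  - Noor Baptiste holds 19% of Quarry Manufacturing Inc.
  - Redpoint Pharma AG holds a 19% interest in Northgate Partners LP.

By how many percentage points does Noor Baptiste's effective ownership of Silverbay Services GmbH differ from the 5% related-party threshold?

37.9691

By spousal attribution (R1), Noor Baptiste is treated as also owning Niko Baptiste's interest in Quarry Manufacturing Inc, giving 19% + 28% = 47%.
By spousal attribution (R1), Noor Baptiste is treated as also owning Niko Baptiste's interest in Clearview Mining NL, giving 55% + 45% = 100%.
By spousal attribution (R1), Noor Baptiste is treated as also owning Niko Baptiste's interest in Redpoint Pharma AG, giving 68% + 32% = 100%.
By spousal attribution (R1), Noor Baptiste is treated as owning Niko Baptiste's 7% interest in Silverbay Services GmbH.
Chain via Quarry Manufacturing Inc. → Harbor Trust (R3): 47% × 63% × 31% = 9.1791% of Silverbay Services GmbH.
Chain via Clearview Mining NL → Larkspur Energy Co. (R3): 100% × 57% × 41% = 23.37% of Silverbay Services GmbH.
Chain via Redpoint Pharma AG → Northgate Partners LP (R3): 100% × 19% × 18% = 3.42% of Silverbay Services GmbH.
Direct interest in Silverbay Services GmbH: 7%.
Aggregating (R2): 9.1791% + 23.37% + 3.42% + 7% = 42.9691%.
42.9691% exceeds the 5% threshold by 37.9691 percentage points.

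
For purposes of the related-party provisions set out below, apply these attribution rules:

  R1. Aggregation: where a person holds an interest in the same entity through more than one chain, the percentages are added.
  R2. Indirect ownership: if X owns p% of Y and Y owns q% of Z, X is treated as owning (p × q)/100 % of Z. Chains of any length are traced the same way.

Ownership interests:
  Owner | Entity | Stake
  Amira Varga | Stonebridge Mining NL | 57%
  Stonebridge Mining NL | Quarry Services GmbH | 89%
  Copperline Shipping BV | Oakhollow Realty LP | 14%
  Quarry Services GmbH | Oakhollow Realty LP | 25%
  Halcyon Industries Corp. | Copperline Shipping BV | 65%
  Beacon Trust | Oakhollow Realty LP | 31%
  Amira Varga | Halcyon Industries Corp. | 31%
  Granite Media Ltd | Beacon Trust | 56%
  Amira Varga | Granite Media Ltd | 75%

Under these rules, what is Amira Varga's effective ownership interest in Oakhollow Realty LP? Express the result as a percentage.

28.5235%

Chain via Granite Media Ltd → Beacon Trust (R2): 75% × 56% × 31% = 13.02% of Oakhollow Realty LP.
Chain via Stonebridge Mining NL → Quarry Services GmbH (R2): 57% × 89% × 25% = 12.6825% of Oakhollow Realty LP.
Chain via Halcyon Industries Corp. → Copperline Shipping BV (R2): 31% × 65% × 14% = 2.821% of Oakhollow Realty LP.
Aggregating (R1): 13.02% + 12.6825% + 2.821% = 28.5235%.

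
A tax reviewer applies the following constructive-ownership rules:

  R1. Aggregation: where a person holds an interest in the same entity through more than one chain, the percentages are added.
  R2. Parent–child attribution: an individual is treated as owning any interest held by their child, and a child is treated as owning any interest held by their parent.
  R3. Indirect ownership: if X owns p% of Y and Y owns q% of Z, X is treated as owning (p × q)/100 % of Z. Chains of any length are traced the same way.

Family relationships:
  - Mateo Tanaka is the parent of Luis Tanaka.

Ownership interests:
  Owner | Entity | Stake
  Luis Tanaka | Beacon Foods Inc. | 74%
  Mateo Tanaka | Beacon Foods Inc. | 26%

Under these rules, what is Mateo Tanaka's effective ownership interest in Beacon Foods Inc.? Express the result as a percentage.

By parent–child attribution (R2), Mateo Tanaka is treated as also owning Luis Tanaka's interest in Beacon Foods Inc, giving 26% + 74% = 100%.
Direct interest in Beacon Foods Inc: 100%.

100%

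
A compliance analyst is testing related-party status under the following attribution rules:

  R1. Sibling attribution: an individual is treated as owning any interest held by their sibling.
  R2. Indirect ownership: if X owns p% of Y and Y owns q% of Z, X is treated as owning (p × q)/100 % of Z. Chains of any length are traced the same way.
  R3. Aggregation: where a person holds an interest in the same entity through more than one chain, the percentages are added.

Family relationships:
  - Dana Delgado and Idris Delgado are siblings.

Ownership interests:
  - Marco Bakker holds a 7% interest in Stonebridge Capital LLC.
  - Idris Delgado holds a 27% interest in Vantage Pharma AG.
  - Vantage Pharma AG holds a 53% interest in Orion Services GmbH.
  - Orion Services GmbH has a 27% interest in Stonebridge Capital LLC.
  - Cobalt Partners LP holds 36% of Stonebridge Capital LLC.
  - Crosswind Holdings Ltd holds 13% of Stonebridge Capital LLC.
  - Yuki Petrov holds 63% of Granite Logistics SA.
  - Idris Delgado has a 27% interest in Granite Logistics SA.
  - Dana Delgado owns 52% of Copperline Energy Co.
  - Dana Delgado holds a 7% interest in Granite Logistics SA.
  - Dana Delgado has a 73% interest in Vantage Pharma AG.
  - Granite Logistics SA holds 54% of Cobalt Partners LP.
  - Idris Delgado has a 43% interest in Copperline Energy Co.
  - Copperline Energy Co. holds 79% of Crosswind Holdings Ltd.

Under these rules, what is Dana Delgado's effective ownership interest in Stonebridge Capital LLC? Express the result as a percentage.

By sibling attribution (R1), Dana Delgado is treated as also owning Idris Delgado's interest in Copperline Energy Co, giving 52% + 43% = 95%.
By sibling attribution (R1), Dana Delgado is treated as also owning Idris Delgado's interest in Granite Logistics SA, giving 7% + 27% = 34%.
By sibling attribution (R1), Dana Delgado is treated as also owning Idris Delgado's interest in Vantage Pharma AG, giving 73% + 27% = 100%.
Chain via Copperline Energy Co. → Crosswind Holdings Ltd (R2): 95% × 79% × 13% = 9.7565% of Stonebridge Capital LLC.
Chain via Granite Logistics SA → Cobalt Partners LP (R2): 34% × 54% × 36% = 6.6096% of Stonebridge Capital LLC.
Chain via Vantage Pharma AG → Orion Services GmbH (R2): 100% × 53% × 27% = 14.31% of Stonebridge Capital LLC.
Aggregating (R3): 9.7565% + 6.6096% + 14.31% = 30.6761%.

30.6761%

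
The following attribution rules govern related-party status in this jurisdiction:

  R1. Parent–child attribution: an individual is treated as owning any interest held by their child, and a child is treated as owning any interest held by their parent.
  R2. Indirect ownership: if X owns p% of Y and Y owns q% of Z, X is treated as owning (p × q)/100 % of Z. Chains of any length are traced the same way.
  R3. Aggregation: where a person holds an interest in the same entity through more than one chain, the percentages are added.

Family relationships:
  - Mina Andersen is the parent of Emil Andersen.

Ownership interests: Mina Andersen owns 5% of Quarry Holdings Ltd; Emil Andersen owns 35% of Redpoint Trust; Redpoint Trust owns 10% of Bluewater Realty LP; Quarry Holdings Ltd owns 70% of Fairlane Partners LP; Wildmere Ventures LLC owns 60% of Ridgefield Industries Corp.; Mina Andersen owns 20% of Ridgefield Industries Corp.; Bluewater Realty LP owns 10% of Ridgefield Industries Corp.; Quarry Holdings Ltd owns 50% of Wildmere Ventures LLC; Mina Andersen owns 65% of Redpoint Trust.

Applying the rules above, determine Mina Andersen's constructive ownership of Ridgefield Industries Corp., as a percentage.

22.5%

By parent–child attribution (R1), Mina Andersen is treated as also owning Emil Andersen's interest in Redpoint Trust, giving 65% + 35% = 100%.
Chain via Quarry Holdings Ltd → Wildmere Ventures LLC (R2): 5% × 50% × 60% = 1.5% of Ridgefield Industries Corp.
Chain via Redpoint Trust → Bluewater Realty LP (R2): 100% × 10% × 10% = 1% of Ridgefield Industries Corp.
Direct interest in Ridgefield Industries Corp: 20%.
Aggregating (R3): 1.5% + 1% + 20% = 22.5%.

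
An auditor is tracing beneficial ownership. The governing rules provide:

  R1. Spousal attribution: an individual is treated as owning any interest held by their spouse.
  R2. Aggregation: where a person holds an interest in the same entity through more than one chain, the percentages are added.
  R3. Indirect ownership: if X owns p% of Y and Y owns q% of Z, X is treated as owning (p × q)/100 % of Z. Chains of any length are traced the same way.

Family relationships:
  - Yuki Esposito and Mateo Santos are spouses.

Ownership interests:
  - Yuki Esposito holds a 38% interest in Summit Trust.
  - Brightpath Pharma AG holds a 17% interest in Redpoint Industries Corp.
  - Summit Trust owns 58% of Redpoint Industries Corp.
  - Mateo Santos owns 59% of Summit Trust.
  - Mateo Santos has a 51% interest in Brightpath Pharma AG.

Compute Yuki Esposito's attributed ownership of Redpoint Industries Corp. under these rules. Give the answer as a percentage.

By spousal attribution (R1), Yuki Esposito is treated as also owning Mateo Santos's interest in Summit Trust, giving 38% + 59% = 97%.
By spousal attribution (R1), Yuki Esposito is treated as owning Mateo Santos's 51% interest in Brightpath Pharma AG.
Chain via Summit Trust (R3): 97% × 58% = 56.26% of Redpoint Industries Corp.
Chain via Brightpath Pharma AG (R3): 51% × 17% = 8.67% of Redpoint Industries Corp.
Aggregating (R2): 56.26% + 8.67% = 64.93%.

64.93%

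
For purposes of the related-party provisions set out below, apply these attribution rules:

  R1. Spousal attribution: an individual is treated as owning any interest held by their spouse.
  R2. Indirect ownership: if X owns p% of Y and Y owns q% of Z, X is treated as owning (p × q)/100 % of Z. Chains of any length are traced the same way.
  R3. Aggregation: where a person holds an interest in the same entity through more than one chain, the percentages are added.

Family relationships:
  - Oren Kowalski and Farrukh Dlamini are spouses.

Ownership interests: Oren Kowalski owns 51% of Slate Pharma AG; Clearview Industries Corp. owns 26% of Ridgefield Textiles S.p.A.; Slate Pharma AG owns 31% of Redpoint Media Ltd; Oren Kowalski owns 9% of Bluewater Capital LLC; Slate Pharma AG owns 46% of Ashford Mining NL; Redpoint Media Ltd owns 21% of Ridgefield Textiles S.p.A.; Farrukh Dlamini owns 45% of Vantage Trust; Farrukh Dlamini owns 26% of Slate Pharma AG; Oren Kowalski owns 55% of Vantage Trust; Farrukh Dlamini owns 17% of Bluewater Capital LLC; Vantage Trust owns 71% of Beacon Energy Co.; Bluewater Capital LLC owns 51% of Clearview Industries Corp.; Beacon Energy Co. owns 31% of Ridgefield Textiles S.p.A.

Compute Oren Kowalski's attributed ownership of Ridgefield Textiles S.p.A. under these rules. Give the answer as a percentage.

By spousal attribution (R1), Oren Kowalski is treated as also owning Farrukh Dlamini's interest in Vantage Trust, giving 55% + 45% = 100%.
By spousal attribution (R1), Oren Kowalski is treated as also owning Farrukh Dlamini's interest in Bluewater Capital LLC, giving 9% + 17% = 26%.
By spousal attribution (R1), Oren Kowalski is treated as also owning Farrukh Dlamini's interest in Slate Pharma AG, giving 51% + 26% = 77%.
Chain via Vantage Trust → Beacon Energy Co. (R2): 100% × 71% × 31% = 22.01% of Ridgefield Textiles S.p.A.
Chain via Bluewater Capital LLC → Clearview Industries Corp. (R2): 26% × 51% × 26% = 3.4476% of Ridgefield Textiles S.p.A.
Chain via Slate Pharma AG → Redpoint Media Ltd (R2): 77% × 31% × 21% = 5.0127% of Ridgefield Textiles S.p.A.
Aggregating (R3): 22.01% + 3.4476% + 5.0127% = 30.4703%.

30.4703%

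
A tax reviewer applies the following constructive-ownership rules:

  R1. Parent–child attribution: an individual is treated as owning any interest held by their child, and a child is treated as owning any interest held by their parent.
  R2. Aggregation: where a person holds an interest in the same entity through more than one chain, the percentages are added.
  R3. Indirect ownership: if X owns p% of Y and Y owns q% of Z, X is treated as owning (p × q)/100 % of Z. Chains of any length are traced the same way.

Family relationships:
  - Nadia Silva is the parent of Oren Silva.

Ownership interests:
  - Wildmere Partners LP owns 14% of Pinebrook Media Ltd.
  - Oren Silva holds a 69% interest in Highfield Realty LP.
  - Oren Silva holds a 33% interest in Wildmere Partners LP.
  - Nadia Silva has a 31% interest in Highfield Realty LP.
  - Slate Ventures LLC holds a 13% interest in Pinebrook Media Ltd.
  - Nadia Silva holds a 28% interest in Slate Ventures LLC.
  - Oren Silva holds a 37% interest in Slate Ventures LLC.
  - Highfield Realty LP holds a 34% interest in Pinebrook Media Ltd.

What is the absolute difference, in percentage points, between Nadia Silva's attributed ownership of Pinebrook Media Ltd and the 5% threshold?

By parent–child attribution (R1), Nadia Silva is treated as also owning Oren Silva's interest in Slate Ventures LLC, giving 28% + 37% = 65%.
By parent–child attribution (R1), Nadia Silva is treated as also owning Oren Silva's interest in Highfield Realty LP, giving 31% + 69% = 100%.
By parent–child attribution (R1), Nadia Silva is treated as owning Oren Silva's 33% interest in Wildmere Partners LP.
Chain via Slate Ventures LLC (R3): 65% × 13% = 8.45% of Pinebrook Media Ltd.
Chain via Highfield Realty LP (R3): 100% × 34% = 34% of Pinebrook Media Ltd.
Chain via Wildmere Partners LP (R3): 33% × 14% = 4.62% of Pinebrook Media Ltd.
Aggregating (R2): 8.45% + 34% + 4.62% = 47.07%.
47.07% exceeds the 5% threshold by 42.07 percentage points.

42.07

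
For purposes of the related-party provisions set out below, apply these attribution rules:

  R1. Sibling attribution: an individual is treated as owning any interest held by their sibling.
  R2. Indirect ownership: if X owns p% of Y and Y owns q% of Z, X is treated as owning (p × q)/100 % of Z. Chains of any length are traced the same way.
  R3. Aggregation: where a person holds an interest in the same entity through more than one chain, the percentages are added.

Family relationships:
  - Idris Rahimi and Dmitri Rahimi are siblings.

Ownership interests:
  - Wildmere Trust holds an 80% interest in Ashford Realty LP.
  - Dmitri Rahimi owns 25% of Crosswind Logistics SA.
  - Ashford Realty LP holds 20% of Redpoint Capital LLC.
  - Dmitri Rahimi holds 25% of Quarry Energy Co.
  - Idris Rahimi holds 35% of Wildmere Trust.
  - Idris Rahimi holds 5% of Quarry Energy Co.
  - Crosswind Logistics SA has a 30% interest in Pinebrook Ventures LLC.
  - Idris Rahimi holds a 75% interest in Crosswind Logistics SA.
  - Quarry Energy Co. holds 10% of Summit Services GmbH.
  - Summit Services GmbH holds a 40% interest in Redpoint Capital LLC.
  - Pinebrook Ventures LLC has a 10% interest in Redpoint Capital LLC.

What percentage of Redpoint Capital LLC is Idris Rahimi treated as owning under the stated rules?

9.8%

By sibling attribution (R1), Idris Rahimi is treated as also owning Dmitri Rahimi's interest in Crosswind Logistics SA, giving 75% + 25% = 100%.
By sibling attribution (R1), Idris Rahimi is treated as also owning Dmitri Rahimi's interest in Quarry Energy Co, giving 5% + 25% = 30%.
Chain via Wildmere Trust → Ashford Realty LP (R2): 35% × 80% × 20% = 5.6% of Redpoint Capital LLC.
Chain via Crosswind Logistics SA → Pinebrook Ventures LLC (R2): 100% × 30% × 10% = 3% of Redpoint Capital LLC.
Chain via Quarry Energy Co. → Summit Services GmbH (R2): 30% × 10% × 40% = 1.2% of Redpoint Capital LLC.
Aggregating (R3): 5.6% + 3% + 1.2% = 9.8%.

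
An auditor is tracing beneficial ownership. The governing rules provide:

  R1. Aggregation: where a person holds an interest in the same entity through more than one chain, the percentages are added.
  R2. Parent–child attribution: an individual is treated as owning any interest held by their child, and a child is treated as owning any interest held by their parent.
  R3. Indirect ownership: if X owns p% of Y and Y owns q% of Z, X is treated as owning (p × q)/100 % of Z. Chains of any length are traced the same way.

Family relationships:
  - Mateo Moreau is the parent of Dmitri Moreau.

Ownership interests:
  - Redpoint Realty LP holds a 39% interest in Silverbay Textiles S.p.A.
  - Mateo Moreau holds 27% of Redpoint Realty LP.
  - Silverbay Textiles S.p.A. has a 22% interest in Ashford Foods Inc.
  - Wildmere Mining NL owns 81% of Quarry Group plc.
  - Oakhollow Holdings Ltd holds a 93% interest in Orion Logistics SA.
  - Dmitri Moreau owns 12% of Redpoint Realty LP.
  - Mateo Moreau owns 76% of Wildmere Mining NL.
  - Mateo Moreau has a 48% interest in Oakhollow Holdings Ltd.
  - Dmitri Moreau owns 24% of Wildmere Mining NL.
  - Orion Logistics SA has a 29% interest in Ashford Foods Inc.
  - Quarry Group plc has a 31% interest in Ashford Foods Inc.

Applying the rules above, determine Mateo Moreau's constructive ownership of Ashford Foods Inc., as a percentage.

By parent–child attribution (R2), Mateo Moreau is treated as also owning Dmitri Moreau's interest in Wildmere Mining NL, giving 76% + 24% = 100%.
By parent–child attribution (R2), Mateo Moreau is treated as also owning Dmitri Moreau's interest in Redpoint Realty LP, giving 27% + 12% = 39%.
Chain via Wildmere Mining NL → Quarry Group plc (R3): 100% × 81% × 31% = 25.11% of Ashford Foods Inc.
Chain via Oakhollow Holdings Ltd → Orion Logistics SA (R3): 48% × 93% × 29% = 12.9456% of Ashford Foods Inc.
Chain via Redpoint Realty LP → Silverbay Textiles S.p.A. (R3): 39% × 39% × 22% = 3.3462% of Ashford Foods Inc.
Aggregating (R1): 25.11% + 12.9456% + 3.3462% = 41.4018%.

41.4018%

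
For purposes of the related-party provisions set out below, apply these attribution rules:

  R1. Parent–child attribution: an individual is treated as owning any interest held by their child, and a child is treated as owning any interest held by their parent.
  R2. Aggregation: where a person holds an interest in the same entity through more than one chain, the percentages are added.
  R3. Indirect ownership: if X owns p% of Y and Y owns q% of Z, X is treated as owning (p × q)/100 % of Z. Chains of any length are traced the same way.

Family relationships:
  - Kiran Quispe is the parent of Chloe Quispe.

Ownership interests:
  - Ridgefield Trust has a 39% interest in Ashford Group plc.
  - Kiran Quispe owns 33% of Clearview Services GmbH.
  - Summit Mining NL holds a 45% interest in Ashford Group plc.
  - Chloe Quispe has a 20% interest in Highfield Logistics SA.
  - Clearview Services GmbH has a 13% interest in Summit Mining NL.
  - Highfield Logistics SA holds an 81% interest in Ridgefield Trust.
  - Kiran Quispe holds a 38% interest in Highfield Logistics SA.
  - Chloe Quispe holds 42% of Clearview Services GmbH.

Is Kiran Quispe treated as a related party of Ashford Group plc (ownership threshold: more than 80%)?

By parent–child attribution (R1), Kiran Quispe is treated as also owning Chloe Quispe's interest in Clearview Services GmbH, giving 33% + 42% = 75%.
By parent–child attribution (R1), Kiran Quispe is treated as also owning Chloe Quispe's interest in Highfield Logistics SA, giving 38% + 20% = 58%.
Chain via Clearview Services GmbH → Summit Mining NL (R3): 75% × 13% × 45% = 4.3875% of Ashford Group plc.
Chain via Highfield Logistics SA → Ridgefield Trust (R3): 58% × 81% × 39% = 18.3222% of Ashford Group plc.
Aggregating (R2): 4.3875% + 18.3222% = 22.7097%.
22.7097% does not exceed the 80% threshold, so Kiran is not a related party to Ashford Group plc.

No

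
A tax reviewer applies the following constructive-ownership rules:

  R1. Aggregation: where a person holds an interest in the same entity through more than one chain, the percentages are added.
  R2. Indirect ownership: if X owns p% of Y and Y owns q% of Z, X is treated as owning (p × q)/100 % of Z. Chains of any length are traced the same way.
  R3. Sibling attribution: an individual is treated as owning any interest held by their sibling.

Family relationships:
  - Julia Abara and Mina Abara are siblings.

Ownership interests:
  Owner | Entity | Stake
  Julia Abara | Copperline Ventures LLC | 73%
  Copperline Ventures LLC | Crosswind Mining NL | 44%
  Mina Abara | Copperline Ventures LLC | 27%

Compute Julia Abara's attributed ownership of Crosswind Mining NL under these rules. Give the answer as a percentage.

44%

By sibling attribution (R3), Julia Abara is treated as also owning Mina Abara's interest in Copperline Ventures LLC, giving 73% + 27% = 100%.
Chain via Copperline Ventures LLC (R2): 100% × 44% = 44% of Crosswind Mining NL.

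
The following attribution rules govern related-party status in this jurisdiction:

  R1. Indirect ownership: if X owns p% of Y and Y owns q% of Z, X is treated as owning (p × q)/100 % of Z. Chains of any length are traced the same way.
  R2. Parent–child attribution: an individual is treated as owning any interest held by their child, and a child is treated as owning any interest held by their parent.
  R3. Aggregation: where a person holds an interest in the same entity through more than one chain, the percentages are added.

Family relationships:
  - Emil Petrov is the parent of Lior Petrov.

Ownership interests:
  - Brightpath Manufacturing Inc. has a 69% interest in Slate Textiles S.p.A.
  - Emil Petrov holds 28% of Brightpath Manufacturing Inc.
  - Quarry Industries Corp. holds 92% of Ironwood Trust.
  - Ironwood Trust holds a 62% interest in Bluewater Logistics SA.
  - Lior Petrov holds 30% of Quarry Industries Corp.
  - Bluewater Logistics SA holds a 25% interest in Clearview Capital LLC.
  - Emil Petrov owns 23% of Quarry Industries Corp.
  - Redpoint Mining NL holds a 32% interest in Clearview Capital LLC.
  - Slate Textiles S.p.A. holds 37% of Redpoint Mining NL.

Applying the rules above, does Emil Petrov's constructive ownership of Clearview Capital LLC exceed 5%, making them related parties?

Yes

By parent–child attribution (R2), Emil Petrov is treated as also owning Lior Petrov's interest in Quarry Industries Corp, giving 23% + 30% = 53%.
Chain via Quarry Industries Corp. → Ironwood Trust → Bluewater Logistics SA (R1): 53% × 92% × 62% × 25% = 7.5578% of Clearview Capital LLC.
Chain via Brightpath Manufacturing Inc. → Slate Textiles S.p.A. → Redpoint Mining NL (R1): 28% × 69% × 37% × 32% = 2.287488% of Clearview Capital LLC.
Aggregating (R3): 7.5578% + 2.287488% = 9.845288%.
9.845288% exceeds the 5% threshold, so Emil is a related party to Clearview Capital LLC.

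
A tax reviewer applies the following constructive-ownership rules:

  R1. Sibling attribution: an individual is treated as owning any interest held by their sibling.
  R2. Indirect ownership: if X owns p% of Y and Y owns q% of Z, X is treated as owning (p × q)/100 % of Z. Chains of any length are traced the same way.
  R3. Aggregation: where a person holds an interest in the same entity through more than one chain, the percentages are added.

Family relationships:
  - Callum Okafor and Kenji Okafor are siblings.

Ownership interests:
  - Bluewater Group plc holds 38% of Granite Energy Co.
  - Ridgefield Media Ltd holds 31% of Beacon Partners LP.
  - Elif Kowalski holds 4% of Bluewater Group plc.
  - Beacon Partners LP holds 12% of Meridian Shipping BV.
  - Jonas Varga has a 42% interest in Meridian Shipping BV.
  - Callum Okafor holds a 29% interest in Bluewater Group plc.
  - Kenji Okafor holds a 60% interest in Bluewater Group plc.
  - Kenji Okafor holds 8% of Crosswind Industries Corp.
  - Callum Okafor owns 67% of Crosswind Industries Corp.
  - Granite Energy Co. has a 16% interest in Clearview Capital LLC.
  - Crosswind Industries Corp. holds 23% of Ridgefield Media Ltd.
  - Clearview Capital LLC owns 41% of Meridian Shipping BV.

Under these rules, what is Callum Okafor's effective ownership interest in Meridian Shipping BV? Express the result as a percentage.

By sibling attribution (R1), Callum Okafor is treated as also owning Kenji Okafor's interest in Bluewater Group plc, giving 29% + 60% = 89%.
By sibling attribution (R1), Callum Okafor is treated as also owning Kenji Okafor's interest in Crosswind Industries Corp, giving 67% + 8% = 75%.
Chain via Bluewater Group plc → Granite Energy Co. → Clearview Capital LLC (R2): 89% × 38% × 16% × 41% = 2.218592% of Meridian Shipping BV.
Chain via Crosswind Industries Corp. → Ridgefield Media Ltd → Beacon Partners LP (R2): 75% × 23% × 31% × 12% = 0.6417% of Meridian Shipping BV.
Aggregating (R3): 2.218592% + 0.6417% = 2.860292%.

2.860292%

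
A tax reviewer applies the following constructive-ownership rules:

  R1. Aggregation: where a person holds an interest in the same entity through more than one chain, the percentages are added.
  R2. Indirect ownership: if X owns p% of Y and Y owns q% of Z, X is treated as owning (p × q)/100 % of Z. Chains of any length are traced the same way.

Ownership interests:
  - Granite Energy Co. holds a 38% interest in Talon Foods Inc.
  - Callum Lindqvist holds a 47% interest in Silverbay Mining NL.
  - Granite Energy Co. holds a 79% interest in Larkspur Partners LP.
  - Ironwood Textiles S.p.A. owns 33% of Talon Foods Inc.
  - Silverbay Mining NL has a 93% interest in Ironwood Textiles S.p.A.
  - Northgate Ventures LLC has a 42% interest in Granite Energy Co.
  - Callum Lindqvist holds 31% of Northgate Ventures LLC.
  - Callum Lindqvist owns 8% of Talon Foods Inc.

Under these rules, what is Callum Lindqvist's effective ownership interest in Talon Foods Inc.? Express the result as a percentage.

Chain via Northgate Ventures LLC → Granite Energy Co. (R2): 31% × 42% × 38% = 4.9476% of Talon Foods Inc.
Chain via Silverbay Mining NL → Ironwood Textiles S.p.A. (R2): 47% × 93% × 33% = 14.4243% of Talon Foods Inc.
Direct interest in Talon Foods Inc: 8%.
Aggregating (R1): 4.9476% + 14.4243% + 8% = 27.3719%.

27.3719%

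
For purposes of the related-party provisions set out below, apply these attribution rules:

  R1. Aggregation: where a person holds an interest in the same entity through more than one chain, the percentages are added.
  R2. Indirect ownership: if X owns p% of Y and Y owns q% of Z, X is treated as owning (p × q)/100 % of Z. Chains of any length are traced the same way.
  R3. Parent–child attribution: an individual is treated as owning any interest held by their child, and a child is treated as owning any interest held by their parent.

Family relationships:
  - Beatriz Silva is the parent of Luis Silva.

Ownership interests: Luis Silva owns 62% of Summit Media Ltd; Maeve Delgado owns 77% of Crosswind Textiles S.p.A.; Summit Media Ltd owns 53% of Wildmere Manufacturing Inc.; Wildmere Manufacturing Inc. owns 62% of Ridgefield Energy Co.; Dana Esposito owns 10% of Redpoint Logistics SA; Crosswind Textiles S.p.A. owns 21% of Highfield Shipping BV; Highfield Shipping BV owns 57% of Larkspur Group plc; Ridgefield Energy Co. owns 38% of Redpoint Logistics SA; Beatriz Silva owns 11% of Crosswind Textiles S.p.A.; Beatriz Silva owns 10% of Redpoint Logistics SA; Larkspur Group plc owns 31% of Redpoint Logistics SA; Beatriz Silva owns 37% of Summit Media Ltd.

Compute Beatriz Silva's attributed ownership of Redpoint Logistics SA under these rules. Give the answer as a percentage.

22.770109%

By parent–child attribution (R3), Beatriz Silva is treated as also owning Luis Silva's interest in Summit Media Ltd, giving 37% + 62% = 99%.
Chain via Crosswind Textiles S.p.A. → Highfield Shipping BV → Larkspur Group plc (R2): 11% × 21% × 57% × 31% = 0.408177% of Redpoint Logistics SA.
Chain via Summit Media Ltd → Wildmere Manufacturing Inc. → Ridgefield Energy Co. (R2): 99% × 53% × 62% × 38% = 12.361932% of Redpoint Logistics SA.
Direct interest in Redpoint Logistics SA: 10%.
Aggregating (R1): 0.408177% + 12.361932% + 10% = 22.770109%.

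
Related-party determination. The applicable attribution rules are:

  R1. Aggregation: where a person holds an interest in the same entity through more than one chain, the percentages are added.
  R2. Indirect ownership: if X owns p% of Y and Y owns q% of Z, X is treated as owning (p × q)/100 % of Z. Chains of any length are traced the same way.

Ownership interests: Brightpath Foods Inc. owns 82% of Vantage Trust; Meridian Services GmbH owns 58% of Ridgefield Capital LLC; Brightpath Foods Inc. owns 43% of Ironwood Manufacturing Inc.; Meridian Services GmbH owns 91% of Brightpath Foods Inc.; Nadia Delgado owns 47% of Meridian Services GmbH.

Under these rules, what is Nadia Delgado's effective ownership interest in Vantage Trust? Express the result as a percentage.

Chain via Meridian Services GmbH → Brightpath Foods Inc. (R2): 47% × 91% × 82% = 35.0714% of Vantage Trust.

35.0714%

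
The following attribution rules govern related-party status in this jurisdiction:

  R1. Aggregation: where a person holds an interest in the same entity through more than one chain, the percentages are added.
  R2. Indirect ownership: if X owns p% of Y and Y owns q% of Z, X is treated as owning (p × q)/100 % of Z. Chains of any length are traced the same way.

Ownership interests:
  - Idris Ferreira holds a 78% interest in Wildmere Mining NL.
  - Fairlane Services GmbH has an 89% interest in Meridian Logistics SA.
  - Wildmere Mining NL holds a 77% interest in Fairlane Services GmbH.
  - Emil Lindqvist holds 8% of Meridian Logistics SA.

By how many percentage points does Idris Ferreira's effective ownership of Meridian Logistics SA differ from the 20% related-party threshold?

Chain via Wildmere Mining NL → Fairlane Services GmbH (R2): 78% × 77% × 89% = 53.4534% of Meridian Logistics SA.
53.4534% exceeds the 20% threshold by 33.4534 percentage points.

33.4534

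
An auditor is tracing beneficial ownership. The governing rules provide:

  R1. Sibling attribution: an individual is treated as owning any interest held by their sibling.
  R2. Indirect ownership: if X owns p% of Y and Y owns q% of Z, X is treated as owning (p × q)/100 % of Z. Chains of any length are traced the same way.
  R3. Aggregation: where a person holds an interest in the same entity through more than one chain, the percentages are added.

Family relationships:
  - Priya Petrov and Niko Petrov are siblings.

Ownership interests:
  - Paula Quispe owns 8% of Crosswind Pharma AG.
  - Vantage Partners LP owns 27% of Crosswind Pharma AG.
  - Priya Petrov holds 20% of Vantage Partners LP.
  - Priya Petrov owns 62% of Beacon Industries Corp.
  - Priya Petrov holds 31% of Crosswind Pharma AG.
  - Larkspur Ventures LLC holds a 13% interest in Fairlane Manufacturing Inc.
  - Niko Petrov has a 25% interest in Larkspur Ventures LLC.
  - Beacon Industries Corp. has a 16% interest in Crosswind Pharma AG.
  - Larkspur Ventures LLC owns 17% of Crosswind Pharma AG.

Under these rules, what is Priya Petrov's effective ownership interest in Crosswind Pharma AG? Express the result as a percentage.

By sibling attribution (R1), Priya Petrov is treated as owning Niko Petrov's 25% interest in Larkspur Ventures LLC.
Chain via Beacon Industries Corp. (R2): 62% × 16% = 9.92% of Crosswind Pharma AG.
Chain via Vantage Partners LP (R2): 20% × 27% = 5.4% of Crosswind Pharma AG.
Direct interest in Crosswind Pharma AG: 31%.
Chain via Larkspur Ventures LLC (R2): 25% × 17% = 4.25% of Crosswind Pharma AG.
Aggregating (R3): 9.92% + 5.4% + 31% + 4.25% = 50.57%.

50.57%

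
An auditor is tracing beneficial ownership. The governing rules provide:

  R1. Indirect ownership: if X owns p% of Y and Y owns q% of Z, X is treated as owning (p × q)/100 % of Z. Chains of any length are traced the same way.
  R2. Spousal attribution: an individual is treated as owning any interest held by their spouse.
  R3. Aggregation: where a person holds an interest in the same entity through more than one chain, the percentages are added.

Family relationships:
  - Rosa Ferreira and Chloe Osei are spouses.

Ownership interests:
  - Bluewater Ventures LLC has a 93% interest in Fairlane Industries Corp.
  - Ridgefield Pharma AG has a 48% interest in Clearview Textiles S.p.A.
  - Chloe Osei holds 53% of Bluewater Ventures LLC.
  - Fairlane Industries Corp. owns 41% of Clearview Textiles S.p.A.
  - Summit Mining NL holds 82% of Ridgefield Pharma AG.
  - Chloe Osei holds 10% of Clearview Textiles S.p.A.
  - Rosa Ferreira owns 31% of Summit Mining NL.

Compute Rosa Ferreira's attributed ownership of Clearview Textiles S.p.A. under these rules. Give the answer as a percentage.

42.4105%

By spousal attribution (R2), Rosa Ferreira is treated as owning Chloe Osei's 53% interest in Bluewater Ventures LLC.
By spousal attribution (R2), Rosa Ferreira is treated as owning Chloe Osei's 10% interest in Clearview Textiles S.p.A.
Chain via Summit Mining NL → Ridgefield Pharma AG (R1): 31% × 82% × 48% = 12.2016% of Clearview Textiles S.p.A.
Chain via Bluewater Ventures LLC → Fairlane Industries Corp. (R1): 53% × 93% × 41% = 20.2089% of Clearview Textiles S.p.A.
Direct interest in Clearview Textiles S.p.A: 10%.
Aggregating (R3): 12.2016% + 20.2089% + 10% = 42.4105%.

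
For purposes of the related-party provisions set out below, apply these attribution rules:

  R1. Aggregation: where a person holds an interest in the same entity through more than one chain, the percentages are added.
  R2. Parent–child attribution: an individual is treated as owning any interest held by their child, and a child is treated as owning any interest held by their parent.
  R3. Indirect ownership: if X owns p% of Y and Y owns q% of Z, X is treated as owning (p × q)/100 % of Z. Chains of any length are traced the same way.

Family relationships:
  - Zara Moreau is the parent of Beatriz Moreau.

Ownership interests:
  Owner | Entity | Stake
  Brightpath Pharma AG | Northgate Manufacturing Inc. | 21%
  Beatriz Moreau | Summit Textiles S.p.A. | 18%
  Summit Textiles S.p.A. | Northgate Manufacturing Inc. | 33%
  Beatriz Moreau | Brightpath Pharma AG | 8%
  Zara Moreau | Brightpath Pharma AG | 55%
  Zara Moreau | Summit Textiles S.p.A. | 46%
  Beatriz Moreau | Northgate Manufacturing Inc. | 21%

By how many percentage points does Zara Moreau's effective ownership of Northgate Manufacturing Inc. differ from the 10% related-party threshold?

45.35

By parent–child attribution (R2), Zara Moreau is treated as also owning Beatriz Moreau's interest in Summit Textiles S.p.A, giving 46% + 18% = 64%.
By parent–child attribution (R2), Zara Moreau is treated as also owning Beatriz Moreau's interest in Brightpath Pharma AG, giving 55% + 8% = 63%.
By parent–child attribution (R2), Zara Moreau is treated as owning Beatriz Moreau's 21% interest in Northgate Manufacturing Inc.
Chain via Summit Textiles S.p.A. (R3): 64% × 33% = 21.12% of Northgate Manufacturing Inc.
Chain via Brightpath Pharma AG (R3): 63% × 21% = 13.23% of Northgate Manufacturing Inc.
Direct interest in Northgate Manufacturing Inc: 21%.
Aggregating (R1): 21.12% + 13.23% + 21% = 55.35%.
55.35% exceeds the 10% threshold by 45.35 percentage points.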